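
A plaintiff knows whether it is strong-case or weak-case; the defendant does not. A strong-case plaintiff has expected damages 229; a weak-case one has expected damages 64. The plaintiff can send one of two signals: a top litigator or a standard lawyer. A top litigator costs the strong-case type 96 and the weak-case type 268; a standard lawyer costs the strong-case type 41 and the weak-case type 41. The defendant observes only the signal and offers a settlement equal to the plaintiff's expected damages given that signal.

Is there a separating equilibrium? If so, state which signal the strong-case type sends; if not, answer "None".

Try strong-case → top litigator, weak-case → standard lawyer:
  If types separate, top litigator earns payment 229 and standard lawyer earns 64.
  Strong-case: top litigator gives 229 − 96 = 133; standard lawyer gives 64 − 41 = 23. No deviation. ✓
  Weak-case: standard lawyer gives 64 − 41 = 23; top litigator gives 229 − 268 = -39. No deviation. ✓
Both hold — the strong-case type sends top litigator.

top litigator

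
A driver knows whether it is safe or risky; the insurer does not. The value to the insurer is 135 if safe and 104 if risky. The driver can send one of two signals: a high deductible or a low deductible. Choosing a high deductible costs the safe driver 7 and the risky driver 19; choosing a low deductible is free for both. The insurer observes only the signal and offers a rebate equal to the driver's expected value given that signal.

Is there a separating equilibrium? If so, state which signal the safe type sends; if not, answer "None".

Try safe → high deductible, risky → low deductible:
  Under separation the insurer infers type exactly: high deductible → safe (pays 135), low deductible → risky (pays 104).
  Safe: high deductible gives 135 − 7 = 128; low deductible gives 104 − 0 = 104. No deviation. ✓
  Risky: low deductible gives 104 − 0 = 104; high deductible gives 135 − 19 = 116. Would deviate. ✗
Try safe → low deductible, risky → high deductible:
  Under separation the insurer infers type exactly: low deductible → safe (pays 135), high deductible → risky (pays 104).
  Safe: low deductible gives 135 − 0 = 135; high deductible gives 104 − 7 = 97. No deviation. ✓
  Risky: high deductible gives 104 − 19 = 85; low deductible gives 135 − 0 = 135. Would deviate. ✗
Neither assignment is incentive-compatible.

None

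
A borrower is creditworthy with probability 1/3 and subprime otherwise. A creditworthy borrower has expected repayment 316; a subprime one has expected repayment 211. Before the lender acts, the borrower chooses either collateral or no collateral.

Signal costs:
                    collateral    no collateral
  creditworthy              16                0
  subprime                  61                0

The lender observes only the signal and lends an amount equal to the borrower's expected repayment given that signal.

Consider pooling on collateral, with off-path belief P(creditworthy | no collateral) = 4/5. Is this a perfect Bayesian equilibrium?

No

At the pooled signal (collateral) the lender holds the prior 1/3 and pays 1/3·316 + 2/3·211 = 246. Off-path (no collateral) belief 4/5 gives 4/5·316 + 1/5·211 = 295.
Creditworthy: collateral gives 246 − 16 = 230; no collateral gives 295 − 0 = 295. Deviates. ✗
Subprime: collateral gives 246 − 61 = 185; no collateral gives 295 − 0 = 295. Deviates. ✗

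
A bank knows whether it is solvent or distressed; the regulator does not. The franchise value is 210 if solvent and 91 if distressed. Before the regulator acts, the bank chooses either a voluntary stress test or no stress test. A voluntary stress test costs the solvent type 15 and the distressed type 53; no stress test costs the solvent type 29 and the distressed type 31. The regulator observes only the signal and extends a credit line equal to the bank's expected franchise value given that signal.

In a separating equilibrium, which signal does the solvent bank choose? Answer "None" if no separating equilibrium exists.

Try solvent → stress test, distressed → no stress test:
  If types separate, stress test earns payment 210 and no stress test earns 91.
  Solvent: stress test gives 210 − 15 = 195; no stress test gives 91 − 29 = 62. No deviation. ✓
  Distressed: no stress test gives 91 − 31 = 60; stress test gives 210 − 53 = 157. Would deviate. ✗
Try solvent → no stress test, distressed → stress test:
  If types separate, no stress test earns payment 210 and stress test earns 91.
  Solvent: no stress test gives 210 − 29 = 181; stress test gives 91 − 15 = 76. No deviation. ✓
  Distressed: stress test gives 91 − 53 = 38; no stress test gives 210 − 31 = 179. Would deviate. ✗
Neither assignment is incentive-compatible.

None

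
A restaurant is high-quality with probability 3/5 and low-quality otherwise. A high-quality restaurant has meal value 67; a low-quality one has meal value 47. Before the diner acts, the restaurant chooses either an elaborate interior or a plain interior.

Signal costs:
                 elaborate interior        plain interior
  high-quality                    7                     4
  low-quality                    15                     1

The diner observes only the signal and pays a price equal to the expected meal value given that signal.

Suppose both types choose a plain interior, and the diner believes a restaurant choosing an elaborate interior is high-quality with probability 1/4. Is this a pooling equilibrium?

At the pooled signal (plain interior) the diner holds the prior 3/5 and pays 3/5·67 + 2/5·47 = 59. Off-path (elaborate interior) belief 1/4 gives 1/4·67 + 3/4·47 = 52.
High-quality: plain interior gives 59 − 4 = 55; elaborate interior gives 52 − 7 = 45. Stays. ✓
Low-quality: plain interior gives 59 − 1 = 58; elaborate interior gives 52 − 15 = 37. Stays. ✓

Yes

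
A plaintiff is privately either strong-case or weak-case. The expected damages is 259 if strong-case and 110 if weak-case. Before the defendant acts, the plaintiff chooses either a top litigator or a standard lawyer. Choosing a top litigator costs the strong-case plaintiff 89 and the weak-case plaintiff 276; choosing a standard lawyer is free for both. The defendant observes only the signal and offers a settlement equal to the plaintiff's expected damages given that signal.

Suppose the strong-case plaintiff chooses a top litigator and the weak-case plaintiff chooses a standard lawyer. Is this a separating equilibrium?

Yes

If types separate, top litigator earns payment 259 and standard lawyer earns 110.
Strong-case: top litigator gives 259 − 89 = 170; standard lawyer gives 110 − 0 = 110. No deviation. ✓
Weak-case: standard lawyer gives 110 − 0 = 110; top litigator gives 259 − 276 = -17. No deviation. ✓
Neither type gains from mimicking the other.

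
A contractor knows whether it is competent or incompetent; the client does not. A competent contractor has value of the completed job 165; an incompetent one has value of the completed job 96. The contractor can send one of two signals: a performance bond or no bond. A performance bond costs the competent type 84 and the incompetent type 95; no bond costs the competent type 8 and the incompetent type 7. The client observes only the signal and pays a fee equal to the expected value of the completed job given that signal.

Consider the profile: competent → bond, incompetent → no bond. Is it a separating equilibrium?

If types separate, bond earns payment 165 and no bond earns 96.
Competent: bond gives 165 − 84 = 81; no bond gives 96 − 8 = 88. Would deviate. ✗
Incompetent: no bond gives 96 − 7 = 89; bond gives 165 − 95 = 70. No deviation. ✓

No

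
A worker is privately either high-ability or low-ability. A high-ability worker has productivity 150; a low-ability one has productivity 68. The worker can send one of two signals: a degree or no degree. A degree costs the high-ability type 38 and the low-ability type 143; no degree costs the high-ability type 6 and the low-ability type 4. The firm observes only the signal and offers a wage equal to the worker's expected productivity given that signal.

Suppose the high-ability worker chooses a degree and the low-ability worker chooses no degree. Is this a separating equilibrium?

Yes

If types separate, degree earns payment 150 and no degree earns 68.
High-ability: degree gives 150 − 38 = 112; no degree gives 68 − 6 = 62. No deviation. ✓
Low-ability: no degree gives 68 − 4 = 64; degree gives 150 − 143 = 7. No deviation. ✓
Neither type gains from mimicking the other.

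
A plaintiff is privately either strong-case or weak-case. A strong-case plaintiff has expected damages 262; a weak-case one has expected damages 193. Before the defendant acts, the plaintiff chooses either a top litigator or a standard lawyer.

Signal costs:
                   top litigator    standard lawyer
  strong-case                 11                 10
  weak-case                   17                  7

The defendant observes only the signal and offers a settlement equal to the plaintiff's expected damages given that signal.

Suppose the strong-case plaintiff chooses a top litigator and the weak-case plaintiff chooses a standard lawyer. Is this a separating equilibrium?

If types separate, top litigator earns payment 262 and standard lawyer earns 193.
Strong-case: top litigator gives 262 − 11 = 251; standard lawyer gives 193 − 10 = 183. No deviation. ✓
Weak-case: standard lawyer gives 193 − 7 = 186; top litigator gives 262 − 17 = 245. Would deviate. ✗

No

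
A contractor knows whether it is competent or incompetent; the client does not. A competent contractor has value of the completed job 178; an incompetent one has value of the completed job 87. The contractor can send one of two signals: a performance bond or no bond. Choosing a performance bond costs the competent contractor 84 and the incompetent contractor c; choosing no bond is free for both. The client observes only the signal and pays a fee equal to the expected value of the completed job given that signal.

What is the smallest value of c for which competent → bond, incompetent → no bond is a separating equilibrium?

Under separation: bond → competent (pays 178); no bond → incompetent (pays 87).
Competent: 178 − 84 = 94 ≥ 87 − 0 = 87. Holds regardless of c. ✓
Incompetent: 87 − 0 ≥ 178 − c, so c ≥ 178 − 87 = 91.

91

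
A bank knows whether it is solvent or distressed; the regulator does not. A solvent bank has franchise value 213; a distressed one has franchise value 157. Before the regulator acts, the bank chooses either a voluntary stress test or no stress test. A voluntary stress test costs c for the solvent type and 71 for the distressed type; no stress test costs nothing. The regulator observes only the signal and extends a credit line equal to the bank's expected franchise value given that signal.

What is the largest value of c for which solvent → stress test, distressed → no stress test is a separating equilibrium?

56

Under separation: stress test → solvent (pays 213); no stress test → distressed (pays 157).
Distressed: 157 − 0 = 157 ≥ 213 − 71 = 142. Holds regardless of c. ✓
Solvent: 213 − c ≥ 157 − 0, so c ≤ 213 − 157 = 56.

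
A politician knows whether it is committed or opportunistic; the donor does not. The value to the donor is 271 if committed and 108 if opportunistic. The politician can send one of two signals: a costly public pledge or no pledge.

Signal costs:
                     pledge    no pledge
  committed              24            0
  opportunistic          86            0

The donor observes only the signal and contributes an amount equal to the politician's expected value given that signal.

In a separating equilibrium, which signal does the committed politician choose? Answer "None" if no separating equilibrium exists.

None

Try committed → pledge, opportunistic → no pledge:
  If types separate, pledge earns payment 271 and no pledge earns 108.
  Committed: pledge gives 271 − 24 = 247; no pledge gives 108 − 0 = 108. No deviation. ✓
  Opportunistic: no pledge gives 108 − 0 = 108; pledge gives 271 − 86 = 185. Would deviate. ✗
Try committed → no pledge, opportunistic → pledge:
  If types separate, no pledge earns payment 271 and pledge earns 108.
  Committed: no pledge gives 271 − 0 = 271; pledge gives 108 − 24 = 84. No deviation. ✓
  Opportunistic: pledge gives 108 − 86 = 22; no pledge gives 271 − 0 = 271. Would deviate. ✗
Neither assignment is incentive-compatible.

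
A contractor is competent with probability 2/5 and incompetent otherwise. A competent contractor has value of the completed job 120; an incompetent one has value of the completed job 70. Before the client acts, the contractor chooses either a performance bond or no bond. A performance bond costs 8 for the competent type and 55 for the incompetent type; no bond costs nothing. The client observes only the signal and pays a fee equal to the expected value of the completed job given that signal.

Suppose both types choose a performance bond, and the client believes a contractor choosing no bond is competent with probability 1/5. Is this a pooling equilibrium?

On the equilibrium path (bond) the client holds the prior 2/5 and pays 2/5·120 + 3/5·70 = 90. Off-path (no bond) belief 1/5 gives 1/5·120 + 4/5·70 = 80.
Competent: bond gives 90 − 8 = 82; no bond gives 80 − 0 = 80. Stays. ✓
Incompetent: bond gives 90 − 55 = 35; no bond gives 80 − 0 = 80. Deviates. ✗

No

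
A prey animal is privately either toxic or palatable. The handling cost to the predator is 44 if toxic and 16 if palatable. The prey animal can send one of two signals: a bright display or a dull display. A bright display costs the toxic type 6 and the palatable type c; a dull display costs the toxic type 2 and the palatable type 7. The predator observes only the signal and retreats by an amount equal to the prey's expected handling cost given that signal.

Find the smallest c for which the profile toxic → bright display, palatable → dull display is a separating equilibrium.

Under separation: bright display → toxic (pays 44); dull display → palatable (pays 16).
Toxic: 44 − 6 = 38 ≥ 16 − 2 = 14. Holds regardless of c. ✓
Palatable: 16 − 7 ≥ 44 − c, so c ≥ 44 − 9 = 35.

35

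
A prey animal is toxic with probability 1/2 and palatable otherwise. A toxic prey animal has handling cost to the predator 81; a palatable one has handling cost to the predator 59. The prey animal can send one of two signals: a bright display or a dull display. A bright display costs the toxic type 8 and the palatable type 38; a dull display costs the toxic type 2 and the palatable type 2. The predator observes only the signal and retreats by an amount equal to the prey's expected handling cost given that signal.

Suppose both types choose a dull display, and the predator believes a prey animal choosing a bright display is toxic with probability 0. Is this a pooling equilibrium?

Yes

At the pooled signal (dull display) the predator holds the prior 1/2 and pays 1/2·81 + 1/2·59 = 70. Off-path (bright display) belief 0 gives 0·81 + 1·59 = 59.
Toxic: dull display gives 70 − 2 = 68; bright display gives 59 − 8 = 51. Stays. ✓
Palatable: dull display gives 70 − 2 = 68; bright display gives 59 − 38 = 21. Stays. ✓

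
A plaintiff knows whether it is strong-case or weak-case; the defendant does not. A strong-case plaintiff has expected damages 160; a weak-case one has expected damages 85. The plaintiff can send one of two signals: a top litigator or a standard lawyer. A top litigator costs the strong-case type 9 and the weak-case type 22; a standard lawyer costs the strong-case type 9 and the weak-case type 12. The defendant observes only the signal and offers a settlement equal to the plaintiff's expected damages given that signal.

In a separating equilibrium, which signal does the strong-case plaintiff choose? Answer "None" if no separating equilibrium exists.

Try strong-case → top litigator, weak-case → standard lawyer:
  If types separate, top litigator earns payment 160 and standard lawyer earns 85.
  Strong-case: top litigator gives 160 − 9 = 151; standard lawyer gives 85 − 9 = 76. No deviation. ✓
  Weak-case: standard lawyer gives 85 − 12 = 73; top litigator gives 160 − 22 = 138. Would deviate. ✗
Try strong-case → standard lawyer, weak-case → top litigator:
  If types separate, standard lawyer earns payment 160 and top litigator earns 85.
  Strong-case: standard lawyer gives 160 − 9 = 151; top litigator gives 85 − 9 = 76. No deviation. ✓
  Weak-case: top litigator gives 85 − 22 = 63; standard lawyer gives 160 − 12 = 148. Would deviate. ✗
Neither assignment is incentive-compatible.

None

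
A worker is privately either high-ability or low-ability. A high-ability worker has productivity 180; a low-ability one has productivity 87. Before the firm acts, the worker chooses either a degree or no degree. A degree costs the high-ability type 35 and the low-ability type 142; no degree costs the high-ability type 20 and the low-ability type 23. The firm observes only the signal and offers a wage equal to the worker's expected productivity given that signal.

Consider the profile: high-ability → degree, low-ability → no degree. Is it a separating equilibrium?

Yes

If types separate, degree earns payment 180 and no degree earns 87.
High-ability: degree gives 180 − 35 = 145; no degree gives 87 − 20 = 67. No deviation. ✓
Low-ability: no degree gives 87 − 23 = 64; degree gives 180 − 142 = 38. No deviation. ✓
Both incentive constraints hold.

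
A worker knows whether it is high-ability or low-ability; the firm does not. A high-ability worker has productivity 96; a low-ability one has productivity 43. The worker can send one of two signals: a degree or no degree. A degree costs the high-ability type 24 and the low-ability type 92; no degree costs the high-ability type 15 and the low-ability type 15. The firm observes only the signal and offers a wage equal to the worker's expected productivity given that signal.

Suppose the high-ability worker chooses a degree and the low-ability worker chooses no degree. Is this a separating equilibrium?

If types separate, degree earns payment 96 and no degree earns 43.
High-ability: degree gives 96 − 24 = 72; no degree gives 43 − 15 = 28. No deviation. ✓
Low-ability: no degree gives 43 − 15 = 28; degree gives 96 − 92 = 4. No deviation. ✓
Neither type gains from mimicking the other.

Yes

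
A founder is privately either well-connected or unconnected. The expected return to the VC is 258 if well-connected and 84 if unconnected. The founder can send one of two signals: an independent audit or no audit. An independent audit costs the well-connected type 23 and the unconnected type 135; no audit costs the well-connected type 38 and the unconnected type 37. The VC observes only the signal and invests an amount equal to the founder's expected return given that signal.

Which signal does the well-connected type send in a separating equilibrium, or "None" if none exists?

None

Try well-connected → audit, unconnected → no audit:
  Under separation the VC infers type exactly: audit → well-connected (pays 258), no audit → unconnected (pays 84).
  Well-connected: audit gives 258 − 23 = 235; no audit gives 84 − 38 = 46. No deviation. ✓
  Unconnected: no audit gives 84 − 37 = 47; audit gives 258 − 135 = 123. Would deviate. ✗
Try well-connected → no audit, unconnected → audit:
  Under separation the VC infers type exactly: no audit → well-connected (pays 258), audit → unconnected (pays 84).
  Well-connected: no audit gives 258 − 38 = 220; audit gives 84 − 23 = 61. No deviation. ✓
  Unconnected: audit gives 84 − 135 = -51; no audit gives 258 − 37 = 221. Would deviate. ✗
Neither assignment is incentive-compatible.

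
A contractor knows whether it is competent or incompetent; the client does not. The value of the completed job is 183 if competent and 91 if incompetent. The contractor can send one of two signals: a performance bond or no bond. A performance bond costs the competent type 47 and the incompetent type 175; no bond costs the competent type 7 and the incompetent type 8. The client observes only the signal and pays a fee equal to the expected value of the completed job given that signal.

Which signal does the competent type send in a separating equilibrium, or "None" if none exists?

Try competent → bond, incompetent → no bond:
  Under separation the client infers type exactly: bond → competent (pays 183), no bond → incompetent (pays 91).
  Competent: bond gives 183 − 47 = 136; no bond gives 91 − 7 = 84. No deviation. ✓
  Incompetent: no bond gives 91 − 8 = 83; bond gives 183 − 175 = 8. No deviation. ✓
Both hold — the competent type sends bond.

bond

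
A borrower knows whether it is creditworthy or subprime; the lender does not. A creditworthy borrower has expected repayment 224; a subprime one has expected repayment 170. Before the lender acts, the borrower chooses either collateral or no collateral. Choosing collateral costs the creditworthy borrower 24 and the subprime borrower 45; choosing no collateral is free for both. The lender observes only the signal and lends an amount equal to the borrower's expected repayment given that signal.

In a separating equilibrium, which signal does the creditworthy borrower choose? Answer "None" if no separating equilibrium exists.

None

Try creditworthy → collateral, subprime → no collateral:
  If types separate, collateral earns payment 224 and no collateral earns 170.
  Creditworthy: collateral gives 224 − 24 = 200; no collateral gives 170 − 0 = 170. No deviation. ✓
  Subprime: no collateral gives 170 − 0 = 170; collateral gives 224 − 45 = 179. Would deviate. ✗
Try creditworthy → no collateral, subprime → collateral:
  If types separate, no collateral earns payment 224 and collateral earns 170.
  Creditworthy: no collateral gives 224 − 0 = 224; collateral gives 170 − 24 = 146. No deviation. ✓
  Subprime: collateral gives 170 − 45 = 125; no collateral gives 224 − 0 = 224. Would deviate. ✗
Neither assignment is incentive-compatible.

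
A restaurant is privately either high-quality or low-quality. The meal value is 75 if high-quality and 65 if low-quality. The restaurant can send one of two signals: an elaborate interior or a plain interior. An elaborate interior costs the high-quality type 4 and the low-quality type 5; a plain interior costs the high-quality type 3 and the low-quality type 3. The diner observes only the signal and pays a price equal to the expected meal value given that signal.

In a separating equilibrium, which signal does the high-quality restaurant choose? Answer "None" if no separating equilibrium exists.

Try high-quality → elaborate interior, low-quality → plain interior:
  Under separation the diner infers type exactly: elaborate interior → high-quality (pays 75), plain interior → low-quality (pays 65).
  High-quality: elaborate interior gives 75 − 4 = 71; plain interior gives 65 − 3 = 62. No deviation. ✓
  Low-quality: plain interior gives 65 − 3 = 62; elaborate interior gives 75 − 5 = 70. Would deviate. ✗
Try high-quality → plain interior, low-quality → elaborate interior:
  Under separation the diner infers type exactly: plain interior → high-quality (pays 75), elaborate interior → low-quality (pays 65).
  High-quality: plain interior gives 75 − 3 = 72; elaborate interior gives 65 − 4 = 61. No deviation. ✓
  Low-quality: elaborate interior gives 65 − 5 = 60; plain interior gives 75 − 3 = 72. Would deviate. ✗
Neither assignment is incentive-compatible.

None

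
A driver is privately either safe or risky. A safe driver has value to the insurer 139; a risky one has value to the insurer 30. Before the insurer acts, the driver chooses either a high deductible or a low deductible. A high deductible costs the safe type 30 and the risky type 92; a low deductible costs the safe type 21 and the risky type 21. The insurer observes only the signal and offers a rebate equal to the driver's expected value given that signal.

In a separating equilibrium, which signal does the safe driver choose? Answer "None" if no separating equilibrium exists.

None

Try safe → high deductible, risky → low deductible:
  Under separation the insurer infers type exactly: high deductible → safe (pays 139), low deductible → risky (pays 30).
  Safe: high deductible gives 139 − 30 = 109; low deductible gives 30 − 21 = 9. No deviation. ✓
  Risky: low deductible gives 30 − 21 = 9; high deductible gives 139 − 92 = 47. Would deviate. ✗
Try safe → low deductible, risky → high deductible:
  Under separation the insurer infers type exactly: low deductible → safe (pays 139), high deductible → risky (pays 30).
  Safe: low deductible gives 139 − 21 = 118; high deductible gives 30 − 30 = 0. No deviation. ✓
  Risky: high deductible gives 30 − 92 = -62; low deductible gives 139 − 21 = 118. Would deviate. ✗
Neither assignment is incentive-compatible.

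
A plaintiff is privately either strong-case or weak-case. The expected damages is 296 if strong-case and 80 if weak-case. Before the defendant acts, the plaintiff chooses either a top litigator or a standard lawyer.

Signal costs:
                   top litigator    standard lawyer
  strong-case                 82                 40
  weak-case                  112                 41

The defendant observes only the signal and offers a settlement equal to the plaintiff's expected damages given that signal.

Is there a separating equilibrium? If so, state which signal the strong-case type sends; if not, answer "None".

Try strong-case → top litigator, weak-case → standard lawyer:
  If types separate, top litigator earns payment 296 and standard lawyer earns 80.
  Strong-case: top litigator gives 296 − 82 = 214; standard lawyer gives 80 − 40 = 40. No deviation. ✓
  Weak-case: standard lawyer gives 80 − 41 = 39; top litigator gives 296 − 112 = 184. Would deviate. ✗
Try strong-case → standard lawyer, weak-case → top litigator:
  If types separate, standard lawyer earns payment 296 and top litigator earns 80.
  Strong-case: standard lawyer gives 296 − 40 = 256; top litigator gives 80 − 82 = -2. No deviation. ✓
  Weak-case: top litigator gives 80 − 112 = -32; standard lawyer gives 296 − 41 = 255. Would deviate. ✗
Neither assignment is incentive-compatible.

None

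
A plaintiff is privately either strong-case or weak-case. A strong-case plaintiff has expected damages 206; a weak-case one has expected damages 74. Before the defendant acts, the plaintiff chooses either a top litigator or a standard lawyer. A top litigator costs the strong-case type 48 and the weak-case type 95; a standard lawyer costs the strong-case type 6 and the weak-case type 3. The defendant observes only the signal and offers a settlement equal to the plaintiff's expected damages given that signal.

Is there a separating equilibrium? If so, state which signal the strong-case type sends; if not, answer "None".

Try strong-case → top litigator, weak-case → standard lawyer:
  Under separation the defendant infers type exactly: top litigator → strong-case (pays 206), standard lawyer → weak-case (pays 74).
  Strong-case: top litigator gives 206 − 48 = 158; standard lawyer gives 74 − 6 = 68. No deviation. ✓
  Weak-case: standard lawyer gives 74 − 3 = 71; top litigator gives 206 − 95 = 111. Would deviate. ✗
Try strong-case → standard lawyer, weak-case → top litigator:
  Under separation the defendant infers type exactly: standard lawyer → strong-case (pays 206), top litigator → weak-case (pays 74).
  Strong-case: standard lawyer gives 206 − 6 = 200; top litigator gives 74 − 48 = 26. No deviation. ✓
  Weak-case: top litigator gives 74 − 95 = -21; standard lawyer gives 206 − 3 = 203. Would deviate. ✗
Neither assignment is incentive-compatible.

None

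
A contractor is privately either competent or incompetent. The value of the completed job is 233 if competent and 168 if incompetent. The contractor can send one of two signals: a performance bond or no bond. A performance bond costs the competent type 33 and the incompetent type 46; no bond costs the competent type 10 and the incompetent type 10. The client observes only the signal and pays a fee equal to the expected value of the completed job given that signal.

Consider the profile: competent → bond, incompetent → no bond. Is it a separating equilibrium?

No

Under separation the client infers type exactly: bond → competent (pays 233), no bond → incompetent (pays 168).
Competent: bond gives 233 − 33 = 200; no bond gives 168 − 10 = 158. No deviation. ✓
Incompetent: no bond gives 168 − 10 = 158; bond gives 233 − 46 = 187. Would deviate. ✗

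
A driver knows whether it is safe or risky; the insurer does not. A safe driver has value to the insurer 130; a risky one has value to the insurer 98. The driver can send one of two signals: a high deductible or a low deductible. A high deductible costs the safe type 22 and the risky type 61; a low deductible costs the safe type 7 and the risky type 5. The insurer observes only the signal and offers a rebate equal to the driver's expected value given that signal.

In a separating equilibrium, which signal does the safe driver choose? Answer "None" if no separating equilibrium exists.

high deductible

Try safe → high deductible, risky → low deductible:
  If types separate, high deductible earns payment 130 and low deductible earns 98.
  Safe: high deductible gives 130 − 22 = 108; low deductible gives 98 − 7 = 91. No deviation. ✓
  Risky: low deductible gives 98 − 5 = 93; high deductible gives 130 − 61 = 69. No deviation. ✓
Both hold — the safe type sends high deductible.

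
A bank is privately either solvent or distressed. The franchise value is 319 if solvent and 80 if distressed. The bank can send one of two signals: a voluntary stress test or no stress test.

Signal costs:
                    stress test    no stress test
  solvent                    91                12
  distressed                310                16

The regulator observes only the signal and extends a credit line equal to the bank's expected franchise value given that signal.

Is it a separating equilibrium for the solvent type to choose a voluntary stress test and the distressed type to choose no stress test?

If types separate, stress test earns payment 319 and no stress test earns 80.
Solvent: stress test gives 319 − 91 = 228; no stress test gives 80 − 12 = 68. No deviation. ✓
Distressed: no stress test gives 80 − 16 = 64; stress test gives 319 − 310 = 9. No deviation. ✓
Neither type gains from mimicking the other.

Yes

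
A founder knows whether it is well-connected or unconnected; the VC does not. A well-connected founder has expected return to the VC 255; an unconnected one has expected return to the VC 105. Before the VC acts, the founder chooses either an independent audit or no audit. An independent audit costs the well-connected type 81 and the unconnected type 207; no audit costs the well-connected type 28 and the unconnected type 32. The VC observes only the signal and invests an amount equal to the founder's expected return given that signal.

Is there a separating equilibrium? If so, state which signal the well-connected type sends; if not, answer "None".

audit

Try well-connected → audit, unconnected → no audit:
  Under separation the VC infers type exactly: audit → well-connected (pays 255), no audit → unconnected (pays 105).
  Well-connected: audit gives 255 − 81 = 174; no audit gives 105 − 28 = 77. No deviation. ✓
  Unconnected: no audit gives 105 − 32 = 73; audit gives 255 − 207 = 48. No deviation. ✓
Both hold — the well-connected type sends audit.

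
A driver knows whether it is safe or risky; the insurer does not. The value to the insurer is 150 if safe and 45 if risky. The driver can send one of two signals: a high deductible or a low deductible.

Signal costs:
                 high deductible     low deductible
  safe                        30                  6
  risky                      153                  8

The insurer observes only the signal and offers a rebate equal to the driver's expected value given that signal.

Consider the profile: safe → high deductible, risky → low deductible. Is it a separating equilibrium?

Under separation the insurer infers type exactly: high deductible → safe (pays 150), low deductible → risky (pays 45).
Safe: high deductible gives 150 − 30 = 120; low deductible gives 45 − 6 = 39. No deviation. ✓
Risky: low deductible gives 45 − 8 = 37; high deductible gives 150 − 153 = -3. No deviation. ✓
Both incentive constraints hold.

Yes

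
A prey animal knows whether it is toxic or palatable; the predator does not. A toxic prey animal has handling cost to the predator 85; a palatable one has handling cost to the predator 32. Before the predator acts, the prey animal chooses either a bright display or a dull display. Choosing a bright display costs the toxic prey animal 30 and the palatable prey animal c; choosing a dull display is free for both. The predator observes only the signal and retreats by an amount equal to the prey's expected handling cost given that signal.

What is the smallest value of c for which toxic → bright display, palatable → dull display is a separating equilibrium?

Under separation: bright display → toxic (pays 85); dull display → palatable (pays 32).
Toxic: 85 − 30 = 55 ≥ 32 − 0 = 32. Holds regardless of c. ✓
Palatable: 32 − 0 ≥ 85 − c, so c ≥ 85 − 32 = 53.

53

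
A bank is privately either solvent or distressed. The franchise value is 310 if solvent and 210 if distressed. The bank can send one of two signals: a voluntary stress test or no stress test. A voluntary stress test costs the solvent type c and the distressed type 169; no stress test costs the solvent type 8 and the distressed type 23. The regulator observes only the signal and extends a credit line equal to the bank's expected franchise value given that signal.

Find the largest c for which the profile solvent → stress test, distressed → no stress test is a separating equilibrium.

108

Under separation: stress test → solvent (pays 310); no stress test → distressed (pays 210).
Distressed: 210 − 23 = 187 ≥ 310 − 169 = 141. Holds regardless of c. ✓
Solvent: 310 − c ≥ 210 − 8, so c ≤ 310 − 202 = 108.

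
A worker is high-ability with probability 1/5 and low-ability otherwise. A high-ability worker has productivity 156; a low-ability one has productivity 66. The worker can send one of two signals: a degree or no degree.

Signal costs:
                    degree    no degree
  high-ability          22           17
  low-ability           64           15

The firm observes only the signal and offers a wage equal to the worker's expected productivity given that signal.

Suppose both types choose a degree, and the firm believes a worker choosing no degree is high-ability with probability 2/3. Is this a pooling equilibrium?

No

At the pooled signal (degree) the firm holds the prior 1/5 and pays 1/5·156 + 4/5·66 = 84. Off-path (no degree) belief 2/3 gives 2/3·156 + 1/3·66 = 126.
High-ability: degree gives 84 − 22 = 62; no degree gives 126 − 17 = 109. Deviates. ✗
Low-ability: degree gives 84 − 64 = 20; no degree gives 126 − 15 = 111. Deviates. ✗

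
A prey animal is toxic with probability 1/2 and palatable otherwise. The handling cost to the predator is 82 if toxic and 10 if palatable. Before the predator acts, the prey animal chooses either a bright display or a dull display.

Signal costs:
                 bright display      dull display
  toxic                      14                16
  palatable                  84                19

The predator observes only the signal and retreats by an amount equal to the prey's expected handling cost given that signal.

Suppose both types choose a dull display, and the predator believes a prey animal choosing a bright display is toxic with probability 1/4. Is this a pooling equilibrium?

Yes

On the equilibrium path (dull display) the predator holds the prior 1/2 and pays 1/2·82 + 1/2·10 = 46. Off-path (bright display) belief 1/4 gives 1/4·82 + 3/4·10 = 28.
Toxic: dull display gives 46 − 16 = 30; bright display gives 28 − 14 = 14. Stays. ✓
Palatable: dull display gives 46 − 19 = 27; bright display gives 28 − 84 = -56. Stays. ✓
Beliefs are Bayes-consistent on-path and both types best-respond.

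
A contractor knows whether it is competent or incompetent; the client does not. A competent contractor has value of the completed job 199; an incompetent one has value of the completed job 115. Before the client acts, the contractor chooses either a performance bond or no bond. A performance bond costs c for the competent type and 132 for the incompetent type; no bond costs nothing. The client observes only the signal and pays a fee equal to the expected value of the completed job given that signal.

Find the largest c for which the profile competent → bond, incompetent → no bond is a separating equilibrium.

84

Under separation: bond → competent (pays 199); no bond → incompetent (pays 115).
Incompetent: 115 − 0 = 115 ≥ 199 − 132 = 67. Holds regardless of c. ✓
Competent: 199 − c ≥ 115 − 0, so c ≤ 199 − 115 = 84.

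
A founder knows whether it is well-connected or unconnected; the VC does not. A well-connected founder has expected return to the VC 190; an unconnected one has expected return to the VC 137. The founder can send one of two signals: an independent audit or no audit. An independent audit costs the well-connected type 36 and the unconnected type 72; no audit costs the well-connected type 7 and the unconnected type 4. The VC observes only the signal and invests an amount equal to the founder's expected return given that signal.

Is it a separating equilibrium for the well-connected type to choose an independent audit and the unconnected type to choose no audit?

If types separate, audit earns payment 190 and no audit earns 137.
Well-connected: audit gives 190 − 36 = 154; no audit gives 137 − 7 = 130. No deviation. ✓
Unconnected: no audit gives 137 − 4 = 133; audit gives 190 − 72 = 118. No deviation. ✓
Neither type gains from mimicking the other.

Yes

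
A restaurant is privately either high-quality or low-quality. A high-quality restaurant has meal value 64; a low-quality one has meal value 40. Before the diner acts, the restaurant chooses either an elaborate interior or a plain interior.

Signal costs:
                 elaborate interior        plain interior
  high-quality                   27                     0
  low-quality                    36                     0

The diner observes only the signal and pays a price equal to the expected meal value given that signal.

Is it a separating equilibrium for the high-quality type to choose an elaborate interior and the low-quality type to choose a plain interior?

No

If types separate, elaborate interior earns payment 64 and plain interior earns 40.
High-quality: elaborate interior gives 64 − 27 = 37; plain interior gives 40 − 0 = 40. Would deviate. ✗
Low-quality: plain interior gives 40 − 0 = 40; elaborate interior gives 64 − 36 = 28. No deviation. ✓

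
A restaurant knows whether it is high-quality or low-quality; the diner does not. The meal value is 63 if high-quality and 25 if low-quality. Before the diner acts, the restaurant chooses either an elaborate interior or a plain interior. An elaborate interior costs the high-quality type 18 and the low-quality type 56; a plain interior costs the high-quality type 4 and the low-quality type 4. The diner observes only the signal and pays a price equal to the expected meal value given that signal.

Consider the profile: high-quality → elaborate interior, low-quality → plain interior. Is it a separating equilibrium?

If types separate, elaborate interior earns payment 63 and plain interior earns 25.
High-quality: elaborate interior gives 63 − 18 = 45; plain interior gives 25 − 4 = 21. No deviation. ✓
Low-quality: plain interior gives 25 − 4 = 21; elaborate interior gives 63 − 56 = 7. No deviation. ✓
Neither type gains from mimicking the other.

Yes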